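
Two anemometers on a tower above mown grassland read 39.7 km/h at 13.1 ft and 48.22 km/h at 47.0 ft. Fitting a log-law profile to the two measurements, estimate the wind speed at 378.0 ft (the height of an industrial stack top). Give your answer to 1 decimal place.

62.1 km/h

Log law: V ∝ ln(z/z₀). From the pair, with r = V₁/V₂ = 0.82331,
ln z₀ = (ln z₁ − r·ln z₂)/(1 − r) = (2.5726 − 0.82331×3.8501)/0.17669 = -3.3802 → z₀ = 0.03404 ft
V₃ = V₁ · ln(z₃/z₀)/ln(z₁/z₀) = 39.7 × 9.3151/5.9528 = 62.1234 km/h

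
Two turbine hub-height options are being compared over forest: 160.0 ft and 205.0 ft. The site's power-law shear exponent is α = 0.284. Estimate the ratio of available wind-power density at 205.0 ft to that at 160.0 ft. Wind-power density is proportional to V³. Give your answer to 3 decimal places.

Speed ratio: V_B/V_A = (z_B/z_A)^α = (205.0/160.0)^0.284 = (1.2812)^0.284 = 1.07292
Power-density ratio: P_B/P_A = (V_B/V_A)³ = (1.07292)³ = 1.23511

1.235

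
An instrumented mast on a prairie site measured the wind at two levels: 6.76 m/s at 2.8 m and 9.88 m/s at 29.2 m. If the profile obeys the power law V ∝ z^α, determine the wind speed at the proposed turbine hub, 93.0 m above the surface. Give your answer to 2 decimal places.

First find α: α = ln(V₂/V₁)/ln(z₂/z₁) = ln(9.88/6.76)/ln(29.2/2.8) = 0.37949/2.34455 = 0.1619
Extrapolate from 29.2 m to 93.0 m: V₃ = 9.88 × (93.0/29.2)^0.1619 = 9.88 × 1.2062 = 11.9176 m/s

11.92 m/s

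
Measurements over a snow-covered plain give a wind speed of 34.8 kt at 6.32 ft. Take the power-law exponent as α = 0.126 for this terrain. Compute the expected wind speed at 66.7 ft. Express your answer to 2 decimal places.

46.83 kt

Power-law profile: V₂ = V₁ · (z₂/z₁)^α
V₂ = 34.8 × (66.7/6.32)^0.126 = 34.8 × (10.5538)^0.126
    = 34.8 × 1.3457 = 46.8305 kt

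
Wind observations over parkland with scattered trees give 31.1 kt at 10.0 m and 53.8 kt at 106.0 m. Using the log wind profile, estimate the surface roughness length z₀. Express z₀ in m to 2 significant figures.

Log law: V(z) ∝ ln(z/z₀). With r = V₁/V₂ = 31.1/53.8 = 0.57807,
r · ln(z₂/z₀) = ln(z₁/z₀) ⇒ ln z₀ = (ln z₁ − r·ln z₂)/(1 − r)
ln z₀ = (2.30259 − 0.57807×4.66344) / 0.42193 = -0.9319
z₀ = exp(-0.9319) = 0.3938 m

z₀ ≈ 0.39 m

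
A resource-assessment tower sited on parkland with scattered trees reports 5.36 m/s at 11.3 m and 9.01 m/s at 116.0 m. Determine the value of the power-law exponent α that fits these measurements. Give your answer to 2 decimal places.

α ≈ 0.22

Power law: V₂/V₁ = (z₂/z₁)^α ⇒ α = ln(V₂/V₁) / ln(z₂/z₁)
α = ln(9.01/5.36) / ln(116.0/11.3) = ln(1.6810) / ln(10.2655)
  = 0.51937 / 2.32879 = 0.22302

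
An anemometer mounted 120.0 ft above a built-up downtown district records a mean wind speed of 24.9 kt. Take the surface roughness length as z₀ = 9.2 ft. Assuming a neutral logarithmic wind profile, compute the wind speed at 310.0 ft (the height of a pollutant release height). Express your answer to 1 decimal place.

Log law: V(z) ∝ ln(z/z₀), so V₂/V₁ = ln(z₂/z₀) / ln(z₁/z₀).
ln(310.0/9.2) = 3.5174, ln(120.0/9.2) = 2.5683
V₂ = 24.9 × 3.5174/2.5683 = 24.9 × 1.3695 = 34.1015 kt

34.1 kt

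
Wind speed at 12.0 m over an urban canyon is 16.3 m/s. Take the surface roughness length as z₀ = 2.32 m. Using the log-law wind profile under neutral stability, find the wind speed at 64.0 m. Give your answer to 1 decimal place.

Log law: V(z) ∝ ln(z/z₀), so V₂/V₁ = ln(z₂/z₀) / ln(z₁/z₀).
ln(64.0/2.32) = 3.3173, ln(12.0/2.32) = 1.6433
V₂ = 16.3 × 3.3173/1.6433 = 16.3 × 2.0186 = 32.9039 m/s

32.9 m/s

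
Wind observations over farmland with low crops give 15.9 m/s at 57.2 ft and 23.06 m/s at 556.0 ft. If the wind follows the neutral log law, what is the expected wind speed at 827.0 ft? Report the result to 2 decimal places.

Log law: V ∝ ln(z/z₀). From the pair, with r = V₁/V₂ = 0.68951,
ln z₀ = (ln z₁ − r·ln z₂)/(1 − r) = (4.0466 − 0.68951×6.3208)/0.31049 = -1.0037 → z₀ = 0.3665 ft
V₃ = V₁ · ln(z₃/z₀)/ln(z₁/z₀) = 15.9 × 7.7215/5.0503 = 24.3100 m/s

24.31 m/s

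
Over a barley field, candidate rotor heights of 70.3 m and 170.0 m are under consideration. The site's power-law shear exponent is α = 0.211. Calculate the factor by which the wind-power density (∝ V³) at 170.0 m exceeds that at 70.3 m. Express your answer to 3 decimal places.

Speed ratio: V_B/V_A = (z_B/z_A)^α = (170.0/70.3)^0.211 = (2.4182)^0.211 = 1.20481
Power-density ratio: P_B/P_A = (V_B/V_A)³ = (1.20481)³ = 1.74885

1.749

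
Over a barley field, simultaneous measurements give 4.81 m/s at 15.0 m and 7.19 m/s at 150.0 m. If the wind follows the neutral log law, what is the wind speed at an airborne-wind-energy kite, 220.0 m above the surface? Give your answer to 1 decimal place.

Log law: V ∝ ln(z/z₀). From the pair, with r = V₁/V₂ = 0.66898,
ln z₀ = (ln z₁ − r·ln z₂)/(1 − r) = (2.7081 − 0.66898×5.0106)/0.33102 = -1.9455 → z₀ = 0.1429 m
V₃ = V₁ · ln(z₃/z₀)/ln(z₁/z₀) = 4.81 × 7.3391/4.6535 = 7.5859 m/s

7.6 m/s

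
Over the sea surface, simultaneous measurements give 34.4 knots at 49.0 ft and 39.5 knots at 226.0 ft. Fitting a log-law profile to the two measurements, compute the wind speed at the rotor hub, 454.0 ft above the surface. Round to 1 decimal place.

41.8 knots

Log law: V ∝ ln(z/z₀). From the pair, with r = V₁/V₂ = 0.87089,
ln z₀ = (ln z₁ − r·ln z₂)/(1 − r) = (3.8918 − 0.87089×5.4205)/0.12911 = -6.4195 → z₀ = 0.001629 ft
V₃ = V₁ · ln(z₃/z₀)/ln(z₁/z₀) = 34.4 × 12.5376/10.3113 = 41.8272 knots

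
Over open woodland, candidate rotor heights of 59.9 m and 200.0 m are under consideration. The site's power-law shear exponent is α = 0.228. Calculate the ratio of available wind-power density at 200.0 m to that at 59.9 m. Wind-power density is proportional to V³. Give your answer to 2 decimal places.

2.28

Speed ratio: V_B/V_A = (z_B/z_A)^α = (200.0/59.9)^0.228 = (3.3389)^0.228 = 1.31638
Power-density ratio: P_B/P_A = (V_B/V_A)³ = (1.31638)³ = 2.28110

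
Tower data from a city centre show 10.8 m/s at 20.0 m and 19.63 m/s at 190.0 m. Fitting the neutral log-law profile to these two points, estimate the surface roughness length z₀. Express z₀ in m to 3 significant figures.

z₀ ≈ 1.27 m

Log law: V(z) ∝ ln(z/z₀). With r = V₁/V₂ = 10.8/19.63 = 0.55018,
r · ln(z₂/z₀) = ln(z₁/z₀) ⇒ ln z₀ = (ln z₁ − r·ln z₂)/(1 − r)
ln z₀ = (2.99573 − 0.55018×5.24702) / 0.44982 = 0.2422
z₀ = exp(0.2422) = 1.274 m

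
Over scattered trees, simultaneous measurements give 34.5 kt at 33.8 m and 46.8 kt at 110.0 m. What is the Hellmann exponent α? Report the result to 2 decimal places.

α ≈ 0.26

Power law: V₂/V₁ = (z₂/z₁)^α ⇒ α = ln(V₂/V₁) / ln(z₂/z₁)
α = ln(46.8/34.5) / ln(110.0/33.8) = ln(1.3565) / ln(3.2544)
  = 0.30492 / 1.18002 = 0.25841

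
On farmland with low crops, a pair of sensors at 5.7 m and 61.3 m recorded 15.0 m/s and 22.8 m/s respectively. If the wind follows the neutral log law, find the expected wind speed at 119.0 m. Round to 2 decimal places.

Log law: V ∝ ln(z/z₀). From the pair, with r = V₁/V₂ = 0.65789,
ln z₀ = (ln z₁ − r·ln z₂)/(1 − r) = (1.7405 − 0.65789×4.1158)/0.34211 = -2.8274 → z₀ = 0.05916 m
V₃ = V₁ · ln(z₃/z₀)/ln(z₁/z₀) = 15.0 × 7.6066/4.5679 = 24.9783 m/s

24.98 m/s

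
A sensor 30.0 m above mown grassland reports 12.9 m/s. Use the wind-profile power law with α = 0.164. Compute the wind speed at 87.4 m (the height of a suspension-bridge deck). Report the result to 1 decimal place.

15.4 m/s

Power-law profile: V₂ = V₁ · (z₂/z₁)^α
V₂ = 12.9 × (87.4/30.0)^0.164 = 12.9 × (2.9133)^0.164
    = 12.9 × 1.1917 = 15.3727 m/s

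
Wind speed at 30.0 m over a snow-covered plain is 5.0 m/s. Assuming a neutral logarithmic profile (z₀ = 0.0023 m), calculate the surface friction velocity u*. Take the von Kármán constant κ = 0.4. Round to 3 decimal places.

u* ≈ 0.211 m/s

Log law: V(z) = (u*/κ) · ln(z/z₀) ⇒ u* = κ · V / ln(z/z₀)
u* = 0.4 × 5.0 / ln(30.0/0.0023) = 0.4 × 5.0 / 9.4760
   = 2.0000 / 9.4760 = 0.2111 m/s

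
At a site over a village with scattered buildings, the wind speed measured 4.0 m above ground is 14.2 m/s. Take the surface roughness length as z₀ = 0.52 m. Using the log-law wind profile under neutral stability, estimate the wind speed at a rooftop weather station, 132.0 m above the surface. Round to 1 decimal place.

38.5 m/s

Log law: V(z) ∝ ln(z/z₀), so V₂/V₁ = ln(z₂/z₀) / ln(z₁/z₀).
ln(132.0/0.52) = 5.5367, ln(4.0/0.52) = 2.0402
V₂ = 14.2 × 5.5367/2.0402 = 14.2 × 2.7138 = 38.5358 m/s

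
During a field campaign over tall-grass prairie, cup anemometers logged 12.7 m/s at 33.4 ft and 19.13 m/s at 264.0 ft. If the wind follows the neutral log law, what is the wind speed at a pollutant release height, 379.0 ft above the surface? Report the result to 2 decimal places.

Log law: V ∝ ln(z/z₀). From the pair, with r = V₁/V₂ = 0.66388,
ln z₀ = (ln z₁ − r·ln z₂)/(1 − r) = (3.5086 − 0.66388×5.5759)/0.33612 = -0.5748 → z₀ = 0.5628 ft
V₃ = V₁ · ln(z₃/z₀)/ln(z₁/z₀) = 12.7 × 6.5123/4.0833 = 20.2546 m/s

20.25 m/s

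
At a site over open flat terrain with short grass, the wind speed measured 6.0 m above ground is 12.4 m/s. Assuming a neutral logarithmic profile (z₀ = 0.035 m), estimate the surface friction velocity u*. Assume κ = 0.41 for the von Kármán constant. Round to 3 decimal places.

Log law: V(z) = (u*/κ) · ln(z/z₀) ⇒ u* = κ · V / ln(z/z₀)
u* = 0.41 × 12.4 / ln(6.0/0.035) = 0.41 × 12.4 / 5.1442
   = 5.0840 / 5.1442 = 0.9883 m/s

u* ≈ 0.988 m/s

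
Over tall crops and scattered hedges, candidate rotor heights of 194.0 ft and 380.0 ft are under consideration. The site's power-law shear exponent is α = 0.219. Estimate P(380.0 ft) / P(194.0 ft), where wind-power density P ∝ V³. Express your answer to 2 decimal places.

Speed ratio: V_B/V_A = (z_B/z_A)^α = (380.0/194.0)^0.219 = (1.9588)^0.219 = 1.15863
Power-density ratio: P_B/P_A = (V_B/V_A)³ = (1.15863)³ = 1.55536

1.56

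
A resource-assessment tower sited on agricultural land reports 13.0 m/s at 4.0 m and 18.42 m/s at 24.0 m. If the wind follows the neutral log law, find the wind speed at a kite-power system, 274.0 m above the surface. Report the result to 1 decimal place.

25.8 m/s

Log law: V ∝ ln(z/z₀). From the pair, with r = V₁/V₂ = 0.70575,
ln z₀ = (ln z₁ − r·ln z₂)/(1 − r) = (1.3863 − 0.70575×3.1781)/0.29425 = -2.9113 → z₀ = 0.05441 m
V₃ = V₁ · ln(z₃/z₀)/ln(z₁/z₀) = 13.0 × 8.5244/4.2976 = 25.7860 m/s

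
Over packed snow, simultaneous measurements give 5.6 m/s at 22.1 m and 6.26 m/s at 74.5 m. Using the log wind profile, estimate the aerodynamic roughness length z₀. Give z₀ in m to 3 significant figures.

Log law: V(z) ∝ ln(z/z₀). With r = V₁/V₂ = 5.6/6.26 = 0.89457,
r · ln(z₂/z₀) = ln(z₁/z₀) ⇒ ln z₀ = (ln z₁ − r·ln z₂)/(1 − r)
ln z₀ = (3.09558 − 0.89457×4.31080) / 0.10543 = -7.2154
z₀ = exp(-7.2154) = 0.0007352 m

z₀ ≈ 0.000735 m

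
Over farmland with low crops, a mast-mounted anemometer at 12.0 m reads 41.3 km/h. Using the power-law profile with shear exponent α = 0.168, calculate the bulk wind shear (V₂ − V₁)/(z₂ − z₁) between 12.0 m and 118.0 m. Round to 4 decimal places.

Power law: V₂ = V₁ · (z₂/z₁)^α = 41.3 × (9.8333)^0.168 = 60.6351 km/h
ΔV/Δz = (60.6351 − 41.3)/(118.0 − 12.0) = 19.3351/106.0000 = 0.18241 km/h/m

0.1824 km/h/m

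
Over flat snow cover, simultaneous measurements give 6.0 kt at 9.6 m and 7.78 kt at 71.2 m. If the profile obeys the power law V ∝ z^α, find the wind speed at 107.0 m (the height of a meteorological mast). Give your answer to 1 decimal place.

First find α: α = ln(V₂/V₁)/ln(z₂/z₁) = ln(7.78/6.0)/ln(71.2/9.6) = 0.25980/2.00373 = 0.1297
Extrapolate from 71.2 m to 107.0 m: V₃ = 7.78 × (107.0/71.2)^0.1297 = 7.78 × 1.0542 = 8.2019 kt

8.2 kt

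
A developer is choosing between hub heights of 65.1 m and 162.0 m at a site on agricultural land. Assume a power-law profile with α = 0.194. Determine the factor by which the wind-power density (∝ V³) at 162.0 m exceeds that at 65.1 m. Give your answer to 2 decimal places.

1.70

Speed ratio: V_B/V_A = (z_B/z_A)^α = (162.0/65.1)^0.194 = (2.4885)^0.194 = 1.19347
Power-density ratio: P_B/P_A = (V_B/V_A)³ = (1.19347)³ = 1.69994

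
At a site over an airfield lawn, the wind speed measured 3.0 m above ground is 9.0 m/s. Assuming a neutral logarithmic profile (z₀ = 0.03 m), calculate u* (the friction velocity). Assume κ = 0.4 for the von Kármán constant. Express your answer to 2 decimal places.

u* ≈ 0.78 m/s

Log law: V(z) = (u*/κ) · ln(z/z₀) ⇒ u* = κ · V / ln(z/z₀)
u* = 0.4 × 9.0 / ln(3.0/0.03) = 0.4 × 9.0 / 4.6052
   = 3.6000 / 4.6052 = 0.7817 m/s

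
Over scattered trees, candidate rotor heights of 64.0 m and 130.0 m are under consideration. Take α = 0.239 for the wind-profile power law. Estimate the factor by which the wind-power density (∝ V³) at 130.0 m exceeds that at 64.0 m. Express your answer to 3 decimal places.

1.662

Speed ratio: V_B/V_A = (z_B/z_A)^α = (130.0/64.0)^0.239 = (2.0312)^0.239 = 1.18456
Power-density ratio: P_B/P_A = (V_B/V_A)³ = (1.18456)³ = 1.66214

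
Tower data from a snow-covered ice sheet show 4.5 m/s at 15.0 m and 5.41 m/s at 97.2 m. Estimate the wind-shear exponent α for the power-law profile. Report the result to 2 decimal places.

Power law: V₂/V₁ = (z₂/z₁)^α ⇒ α = ln(V₂/V₁) / ln(z₂/z₁)
α = ln(5.41/4.5) / ln(97.2/15.0) = ln(1.2022) / ln(6.4800)
  = 0.18417 / 1.86872 = 0.09855

α ≈ 0.10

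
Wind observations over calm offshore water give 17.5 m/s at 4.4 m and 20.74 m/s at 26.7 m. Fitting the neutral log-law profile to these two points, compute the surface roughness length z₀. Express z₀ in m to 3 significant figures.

Log law: V(z) ∝ ln(z/z₀). With r = V₁/V₂ = 17.5/20.74 = 0.84378,
r · ln(z₂/z₀) = ln(z₁/z₀) ⇒ ln z₀ = (ln z₁ − r·ln z₂)/(1 − r)
ln z₀ = (1.48160 − 0.84378×3.28466) / 0.15622 = -8.2571
z₀ = exp(-8.2571) = 0.0002594 m

z₀ ≈ 0.000259 m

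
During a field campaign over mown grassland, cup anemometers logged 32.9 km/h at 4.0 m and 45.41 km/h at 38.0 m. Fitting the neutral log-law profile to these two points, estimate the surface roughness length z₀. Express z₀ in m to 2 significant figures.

Log law: V(z) ∝ ln(z/z₀). With r = V₁/V₂ = 32.9/45.41 = 0.72451,
r · ln(z₂/z₀) = ln(z₁/z₀) ⇒ ln z₀ = (ln z₁ − r·ln z₂)/(1 − r)
ln z₀ = (1.38629 − 0.72451×3.63759) / 0.27549 = -4.5344
z₀ = exp(-4.5344) = 0.01073 m

z₀ ≈ 0.011 m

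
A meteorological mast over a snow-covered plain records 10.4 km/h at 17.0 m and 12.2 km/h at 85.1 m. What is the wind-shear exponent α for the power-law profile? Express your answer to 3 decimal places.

Power law: V₂/V₁ = (z₂/z₁)^α ⇒ α = ln(V₂/V₁) / ln(z₂/z₁)
α = ln(12.2/10.4) / ln(85.1/17.0) = ln(1.1731) / ln(5.0059)
  = 0.15963 / 1.61061 = 0.09911

α ≈ 0.099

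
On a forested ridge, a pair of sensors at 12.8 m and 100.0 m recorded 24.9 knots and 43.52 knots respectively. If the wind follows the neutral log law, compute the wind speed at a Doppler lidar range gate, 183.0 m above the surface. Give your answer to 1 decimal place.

49.0 knots

Log law: V ∝ ln(z/z₀). From the pair, with r = V₁/V₂ = 0.57215,
ln z₀ = (ln z₁ − r·ln z₂)/(1 − r) = (2.5494 − 0.57215×4.6052)/0.42785 = -0.1996 → z₀ = 0.8190 m
V₃ = V₁ · ln(z₃/z₀)/ln(z₁/z₀) = 24.9 × 5.4091/2.7491 = 48.9937 knots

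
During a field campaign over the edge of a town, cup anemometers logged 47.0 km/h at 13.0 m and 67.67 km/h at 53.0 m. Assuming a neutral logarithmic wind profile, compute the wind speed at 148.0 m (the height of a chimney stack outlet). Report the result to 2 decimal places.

82.77 km/h

Log law: V ∝ ln(z/z₀). From the pair, with r = V₁/V₂ = 0.69455,
ln z₀ = (ln z₁ − r·ln z₂)/(1 − r) = (2.5649 − 0.69455×3.9703)/0.30545 = -0.6306 → z₀ = 0.5323 m
V₃ = V₁ · ln(z₃/z₀)/ln(z₁/z₀) = 47.0 × 5.6278/3.1955 = 82.7741 km/h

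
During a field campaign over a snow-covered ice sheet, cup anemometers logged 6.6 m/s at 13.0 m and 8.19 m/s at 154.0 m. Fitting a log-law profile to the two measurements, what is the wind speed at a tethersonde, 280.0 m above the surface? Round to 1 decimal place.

8.6 m/s

Log law: V ∝ ln(z/z₀). From the pair, with r = V₁/V₂ = 0.80586,
ln z₀ = (ln z₁ − r·ln z₂)/(1 − r) = (2.5649 − 0.80586×5.0370)/0.19414 = -7.6962 → z₀ = 0.0004546 m
V₃ = V₁ · ln(z₃/z₀)/ln(z₁/z₀) = 6.6 × 13.3310/10.2611 = 8.5745 m/s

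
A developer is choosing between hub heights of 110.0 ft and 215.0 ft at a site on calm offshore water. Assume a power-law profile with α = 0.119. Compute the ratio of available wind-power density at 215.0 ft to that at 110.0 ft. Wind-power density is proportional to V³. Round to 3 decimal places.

1.270

Speed ratio: V_B/V_A = (z_B/z_A)^α = (215.0/110.0)^0.119 = (1.9545)^0.119 = 1.08301
Power-density ratio: P_B/P_A = (V_B/V_A)³ = (1.08301)³ = 1.27029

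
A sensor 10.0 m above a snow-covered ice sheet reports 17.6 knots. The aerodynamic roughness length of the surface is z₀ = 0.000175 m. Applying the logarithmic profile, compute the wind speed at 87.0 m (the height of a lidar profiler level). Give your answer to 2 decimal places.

21.08 knots

Log law: V(z) ∝ ln(z/z₀), so V₂/V₁ = ln(z₂/z₀) / ln(z₁/z₀).
ln(87.0/0.000175) = 13.1166, ln(10.0/0.000175) = 10.9533
V₂ = 17.6 × 13.1166/10.9533 = 17.6 × 1.1975 = 21.0761 knots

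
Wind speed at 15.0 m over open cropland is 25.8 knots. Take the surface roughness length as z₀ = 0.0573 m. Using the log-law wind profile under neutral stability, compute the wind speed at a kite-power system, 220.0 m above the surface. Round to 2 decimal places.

38.25 knots

Log law: V(z) ∝ ln(z/z₀), so V₂/V₁ = ln(z₂/z₀) / ln(z₁/z₀).
ln(220.0/0.0573) = 8.2531, ln(15.0/0.0573) = 5.5675
V₂ = 25.8 × 8.2531/5.5675 = 25.8 × 1.4824 = 38.2451 knots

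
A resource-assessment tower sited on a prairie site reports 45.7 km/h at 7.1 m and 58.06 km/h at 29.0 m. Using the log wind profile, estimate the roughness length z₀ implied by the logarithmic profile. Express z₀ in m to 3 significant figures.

Log law: V(z) ∝ ln(z/z₀). With r = V₁/V₂ = 45.7/58.06 = 0.78712,
r · ln(z₂/z₀) = ln(z₁/z₀) ⇒ ln z₀ = (ln z₁ − r·ln z₂)/(1 − r)
ln z₀ = (1.96009 − 0.78712×3.36730) / 0.21288 = -3.2429
z₀ = exp(-3.2429) = 0.03905 m

z₀ ≈ 0.0391 m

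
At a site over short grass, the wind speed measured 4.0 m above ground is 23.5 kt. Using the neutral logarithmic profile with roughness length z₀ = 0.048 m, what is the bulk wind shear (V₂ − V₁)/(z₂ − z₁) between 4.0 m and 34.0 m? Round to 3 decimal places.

Log law: V₂ = V₁ · ln(z₂/z₀)/ln(z₁/z₀) = 23.5 × 6.5629/4.4228 = 34.8709 kt
ΔV/Δz = (34.8709 − 23.5)/(34.0 − 4.0) = 11.3709/30.0000 = 0.37903 kt/m

0.379 kt/m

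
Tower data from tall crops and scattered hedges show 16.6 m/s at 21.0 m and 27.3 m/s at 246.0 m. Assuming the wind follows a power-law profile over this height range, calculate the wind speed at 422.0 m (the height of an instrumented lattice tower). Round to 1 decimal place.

First find α: α = ln(V₂/V₁)/ln(z₂/z₁) = ln(27.3/16.6)/ln(246.0/21.0) = 0.49748/2.46081 = 0.2022
Extrapolate from 246.0 m to 422.0 m: V₃ = 27.3 × (422.0/246.0)^0.2022 = 27.3 × 1.1153 = 30.4470 m/s

30.4 m/s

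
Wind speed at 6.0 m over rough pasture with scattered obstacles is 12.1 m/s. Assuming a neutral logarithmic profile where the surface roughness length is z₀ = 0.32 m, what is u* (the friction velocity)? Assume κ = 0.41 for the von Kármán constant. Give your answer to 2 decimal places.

Log law: V(z) = (u*/κ) · ln(z/z₀) ⇒ u* = κ · V / ln(z/z₀)
u* = 0.41 × 12.1 / ln(6.0/0.32) = 0.41 × 12.1 / 2.9312
   = 4.9610 / 2.9312 = 1.6925 m/s

u* ≈ 1.69 m/s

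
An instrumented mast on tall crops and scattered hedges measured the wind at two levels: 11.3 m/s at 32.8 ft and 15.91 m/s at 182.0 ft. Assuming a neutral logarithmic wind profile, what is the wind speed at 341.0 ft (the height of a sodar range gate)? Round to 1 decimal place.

17.6 m/s

Log law: V ∝ ln(z/z₀). From the pair, with r = V₁/V₂ = 0.71025,
ln z₀ = (ln z₁ − r·ln z₂)/(1 − r) = (3.4904 − 0.71025×5.2040)/0.28975 = -0.7099 → z₀ = 0.4917 ft
V₃ = V₁ · ln(z₃/z₀)/ln(z₁/z₀) = 11.3 × 6.5418/4.2003 = 17.5992 m/s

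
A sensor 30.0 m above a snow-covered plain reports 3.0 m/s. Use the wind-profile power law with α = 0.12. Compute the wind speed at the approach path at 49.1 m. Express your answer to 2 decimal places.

Power-law profile: V₂ = V₁ · (z₂/z₁)^α
V₂ = 3.0 × (49.1/30.0)^0.12 = 3.0 × (1.6367)^0.12
    = 3.0 × 1.0609 = 3.1827 m/s

3.18 m/s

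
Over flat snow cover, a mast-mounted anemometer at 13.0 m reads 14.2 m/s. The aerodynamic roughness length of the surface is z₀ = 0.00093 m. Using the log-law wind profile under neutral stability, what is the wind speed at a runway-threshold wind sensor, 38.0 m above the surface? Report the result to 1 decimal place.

Log law: V(z) ∝ ln(z/z₀), so V₂/V₁ = ln(z₂/z₀) / ln(z₁/z₀).
ln(38.0/0.00093) = 10.6179, ln(13.0/0.00093) = 9.5453
V₂ = 14.2 × 10.6179/9.5453 = 14.2 × 1.1124 = 15.7957 m/s

15.8 m/s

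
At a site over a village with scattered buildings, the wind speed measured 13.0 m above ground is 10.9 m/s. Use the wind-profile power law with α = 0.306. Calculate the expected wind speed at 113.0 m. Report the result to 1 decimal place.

21.1 m/s

Power-law profile: V₂ = V₁ · (z₂/z₁)^α
V₂ = 10.9 × (113.0/13.0)^0.306 = 10.9 × (8.6923)^0.306
    = 10.9 × 1.9381 = 21.1252 m/s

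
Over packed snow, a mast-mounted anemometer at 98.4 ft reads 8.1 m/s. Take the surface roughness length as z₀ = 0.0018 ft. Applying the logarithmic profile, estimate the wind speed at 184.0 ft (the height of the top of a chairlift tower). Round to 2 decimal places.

8.56 m/s

Log law: V(z) ∝ ln(z/z₀), so V₂/V₁ = ln(z₂/z₀) / ln(z₁/z₀).
ln(184.0/0.0018) = 11.5349, ln(98.4/0.0018) = 10.9090
V₂ = 8.1 × 11.5349/10.9090 = 8.1 × 1.0574 = 8.5647 m/s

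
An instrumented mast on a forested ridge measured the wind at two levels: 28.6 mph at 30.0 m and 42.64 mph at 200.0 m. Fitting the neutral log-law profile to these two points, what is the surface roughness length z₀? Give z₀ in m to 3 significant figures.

Log law: V(z) ∝ ln(z/z₀). With r = V₁/V₂ = 28.6/42.64 = 0.67073,
r · ln(z₂/z₀) = ln(z₁/z₀) ⇒ ln z₀ = (ln z₁ − r·ln z₂)/(1 − r)
ln z₀ = (3.40120 − 0.67073×5.29832) / 0.32927 = -0.4633
z₀ = exp(-0.4633) = 0.6292 m

z₀ ≈ 0.629 m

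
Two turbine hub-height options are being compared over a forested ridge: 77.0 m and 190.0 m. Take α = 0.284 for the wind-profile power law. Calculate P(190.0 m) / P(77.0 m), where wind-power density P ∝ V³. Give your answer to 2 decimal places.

Speed ratio: V_B/V_A = (z_B/z_A)^α = (190.0/77.0)^0.284 = (2.4675)^0.284 = 1.29242
Power-density ratio: P_B/P_A = (V_B/V_A)³ = (1.29242)³ = 2.15878

2.16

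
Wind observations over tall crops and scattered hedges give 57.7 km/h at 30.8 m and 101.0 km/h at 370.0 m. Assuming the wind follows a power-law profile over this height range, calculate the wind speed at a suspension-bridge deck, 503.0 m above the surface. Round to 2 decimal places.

First find α: α = ln(V₂/V₁)/ln(z₂/z₁) = ln(101.0/57.7)/ln(370.0/30.8) = 0.55986/2.48599 = 0.2252
Extrapolate from 370.0 m to 503.0 m: V₃ = 101.0 × (503.0/370.0)^0.2252 = 101.0 × 1.0716 = 108.2322 km/h

108.23 km/h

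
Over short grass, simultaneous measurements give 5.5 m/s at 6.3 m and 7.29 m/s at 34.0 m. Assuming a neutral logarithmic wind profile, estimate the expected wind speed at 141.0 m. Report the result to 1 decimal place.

8.8 m/s

Log law: V ∝ ln(z/z₀). From the pair, with r = V₁/V₂ = 0.75446,
ln z₀ = (ln z₁ − r·ln z₂)/(1 − r) = (1.8405 − 0.75446×3.5264)/0.24554 = -3.3393 → z₀ = 0.03546 m
V₃ = V₁ · ln(z₃/z₀)/ln(z₁/z₀) = 5.5 × 8.2881/5.1799 = 8.8003 m/s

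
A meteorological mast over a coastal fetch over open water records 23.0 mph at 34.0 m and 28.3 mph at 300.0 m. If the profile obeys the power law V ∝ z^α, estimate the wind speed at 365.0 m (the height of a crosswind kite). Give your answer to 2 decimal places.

First find α: α = ln(V₂/V₁)/ln(z₂/z₁) = ln(28.3/23.0)/ln(300.0/34.0) = 0.20737/2.17742 = 0.0952
Extrapolate from 300.0 m to 365.0 m: V₃ = 28.3 × (365.0/300.0)^0.0952 = 28.3 × 1.0189 = 28.8335 mph

28.83 mph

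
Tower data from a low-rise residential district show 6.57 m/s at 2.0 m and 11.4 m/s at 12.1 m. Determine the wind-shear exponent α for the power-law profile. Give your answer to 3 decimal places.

α ≈ 0.306

Power law: V₂/V₁ = (z₂/z₁)^α ⇒ α = ln(V₂/V₁) / ln(z₂/z₁)
α = ln(11.4/6.57) / ln(12.1/2.0) = ln(1.7352) / ln(6.0500)
  = 0.55110 / 1.80006 = 0.30616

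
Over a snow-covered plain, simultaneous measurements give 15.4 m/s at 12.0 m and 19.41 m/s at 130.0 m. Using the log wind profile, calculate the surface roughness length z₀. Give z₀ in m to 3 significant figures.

z₀ ≈ 0.00127 m

Log law: V(z) ∝ ln(z/z₀). With r = V₁/V₂ = 15.4/19.41 = 0.79341,
r · ln(z₂/z₀) = ln(z₁/z₀) ⇒ ln z₀ = (ln z₁ − r·ln z₂)/(1 − r)
ln z₀ = (2.48491 − 0.79341×4.86753) / 0.20659 = -6.6653
z₀ = exp(-6.6653) = 0.001274 m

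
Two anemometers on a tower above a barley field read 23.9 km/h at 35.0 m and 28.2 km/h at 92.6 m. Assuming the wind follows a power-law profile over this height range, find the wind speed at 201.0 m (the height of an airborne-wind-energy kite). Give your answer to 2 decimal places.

First find α: α = ln(V₂/V₁)/ln(z₂/z₁) = ln(28.2/23.9)/ln(92.6/35.0) = 0.16544/0.97294 = 0.1700
Extrapolate from 92.6 m to 201.0 m: V₃ = 28.2 × (201.0/92.6)^0.1700 = 28.2 × 1.1409 = 32.1724 km/h

32.17 km/h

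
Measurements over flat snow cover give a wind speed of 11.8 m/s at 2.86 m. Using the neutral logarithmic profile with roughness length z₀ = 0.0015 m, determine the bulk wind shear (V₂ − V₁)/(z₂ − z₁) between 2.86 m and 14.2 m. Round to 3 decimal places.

Log law: V₂ = V₁ · ln(z₂/z₀)/ln(z₁/z₀) = 11.8 × 9.1555/7.5531 = 14.3034 m/s
ΔV/Δz = (14.3034 − 11.8)/(14.2 − 2.86) = 2.5034/11.3400 = 0.22076 m/s/m

0.221 m/s/m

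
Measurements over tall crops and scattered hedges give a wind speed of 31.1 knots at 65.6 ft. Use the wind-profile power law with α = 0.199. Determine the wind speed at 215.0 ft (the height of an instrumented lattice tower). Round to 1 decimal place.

Power-law profile: V₂ = V₁ · (z₂/z₁)^α
V₂ = 31.1 × (215.0/65.6)^0.199 = 31.1 × (3.2774)^0.199
    = 31.1 × 1.2665 = 39.3869 knots

39.4 knots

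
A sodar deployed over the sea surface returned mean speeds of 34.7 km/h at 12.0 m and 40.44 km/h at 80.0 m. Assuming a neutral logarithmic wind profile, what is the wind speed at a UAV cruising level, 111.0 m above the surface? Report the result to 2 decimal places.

41.43 km/h

Log law: V ∝ ln(z/z₀). From the pair, with r = V₁/V₂ = 0.85806,
ln z₀ = (ln z₁ − r·ln z₂)/(1 − r) = (2.4849 − 0.85806×4.3820)/0.14194 = -8.9837 → z₀ = 0.0001254 m
V₃ = V₁ · ln(z₃/z₀)/ln(z₁/z₀) = 34.7 × 13.6933/11.4687 = 41.4309 km/h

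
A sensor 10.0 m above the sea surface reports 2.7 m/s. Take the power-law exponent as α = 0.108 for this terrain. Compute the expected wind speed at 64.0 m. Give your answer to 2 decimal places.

Power-law profile: V₂ = V₁ · (z₂/z₁)^α
V₂ = 2.7 × (64.0/10.0)^0.108 = 2.7 × (6.4000)^0.108
    = 2.7 × 1.2220 = 3.2994 m/s

3.30 m/s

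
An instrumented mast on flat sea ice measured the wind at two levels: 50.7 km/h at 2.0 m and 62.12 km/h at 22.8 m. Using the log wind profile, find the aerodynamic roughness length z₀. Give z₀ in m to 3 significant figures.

z₀ ≈ 0.0000406 m

Log law: V(z) ∝ ln(z/z₀). With r = V₁/V₂ = 50.7/62.12 = 0.81616,
r · ln(z₂/z₀) = ln(z₁/z₀) ⇒ ln z₀ = (ln z₁ − r·ln z₂)/(1 − r)
ln z₀ = (0.69315 − 0.81616×3.12676) / 0.18384 = -10.1111
z₀ = exp(-10.1111) = 0.00004063 m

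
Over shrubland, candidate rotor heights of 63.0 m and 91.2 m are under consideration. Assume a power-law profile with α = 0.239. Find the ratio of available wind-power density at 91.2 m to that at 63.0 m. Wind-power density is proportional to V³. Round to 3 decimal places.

Speed ratio: V_B/V_A = (z_B/z_A)^α = (91.2/63.0)^0.239 = (1.4476)^0.239 = 1.09244
Power-density ratio: P_B/P_A = (V_B/V_A)³ = (1.09244)³ = 1.30373

1.304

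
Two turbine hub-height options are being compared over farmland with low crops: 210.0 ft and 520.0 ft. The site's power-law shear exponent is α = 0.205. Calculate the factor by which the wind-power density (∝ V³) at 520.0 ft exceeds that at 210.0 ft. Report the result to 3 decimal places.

1.747

Speed ratio: V_B/V_A = (z_B/z_A)^α = (520.0/210.0)^0.205 = (2.4762)^0.205 = 1.20428
Power-density ratio: P_B/P_A = (V_B/V_A)³ = (1.20428)³ = 1.74653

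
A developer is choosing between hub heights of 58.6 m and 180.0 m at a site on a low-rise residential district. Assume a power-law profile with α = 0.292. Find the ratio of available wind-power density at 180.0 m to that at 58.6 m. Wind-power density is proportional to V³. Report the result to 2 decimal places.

2.67

Speed ratio: V_B/V_A = (z_B/z_A)^α = (180.0/58.6)^0.292 = (3.0717)^0.292 = 1.38776
Power-density ratio: P_B/P_A = (V_B/V_A)³ = (1.38776)³ = 2.67264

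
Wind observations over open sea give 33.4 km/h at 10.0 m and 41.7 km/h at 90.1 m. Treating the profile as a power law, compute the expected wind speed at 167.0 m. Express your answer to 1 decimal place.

44.4 km/h

First find α: α = ln(V₂/V₁)/ln(z₂/z₁) = ln(41.7/33.4)/ln(90.1/10.0) = 0.22195/2.19834 = 0.1010
Extrapolate from 90.1 m to 167.0 m: V₃ = 41.7 × (167.0/90.1)^0.1010 = 41.7 × 1.0643 = 44.3805 km/h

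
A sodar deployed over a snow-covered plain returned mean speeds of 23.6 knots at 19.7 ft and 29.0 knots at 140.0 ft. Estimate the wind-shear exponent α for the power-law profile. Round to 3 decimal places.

α ≈ 0.105

Power law: V₂/V₁ = (z₂/z₁)^α ⇒ α = ln(V₂/V₁) / ln(z₂/z₁)
α = ln(29.0/23.6) / ln(140.0/19.7) = ln(1.2288) / ln(7.1066)
  = 0.20605 / 1.96102 = 0.10507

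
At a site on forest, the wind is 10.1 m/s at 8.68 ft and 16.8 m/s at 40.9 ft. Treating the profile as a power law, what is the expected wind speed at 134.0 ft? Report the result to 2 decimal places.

First find α: α = ln(V₂/V₁)/ln(z₂/z₁) = ln(16.8/10.1)/ln(40.9/8.68) = 0.50884/1.55011 = 0.3283
Extrapolate from 40.9 ft to 134.0 ft: V₃ = 16.8 × (134.0/40.9)^0.3283 = 16.8 × 1.4763 = 24.8022 m/s

24.80 m/s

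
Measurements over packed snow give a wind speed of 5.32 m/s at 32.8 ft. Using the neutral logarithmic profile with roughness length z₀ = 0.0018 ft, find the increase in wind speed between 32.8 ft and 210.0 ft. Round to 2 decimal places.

Log law: V₂ = V₁ · ln(z₂/z₀)/ln(z₁/z₀) = 5.32 × 11.6671/9.8104 = 6.3268 m/s
ΔV = 6.3268 − 5.32 = 1.0068 m/s

1.01 m/s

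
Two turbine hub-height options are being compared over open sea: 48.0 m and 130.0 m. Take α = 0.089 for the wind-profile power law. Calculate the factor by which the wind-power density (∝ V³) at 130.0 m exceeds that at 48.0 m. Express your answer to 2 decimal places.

Speed ratio: V_B/V_A = (z_B/z_A)^α = (130.0/48.0)^0.089 = (2.7083)^0.089 = 1.09272
Power-density ratio: P_B/P_A = (V_B/V_A)³ = (1.09272)³ = 1.30476

1.30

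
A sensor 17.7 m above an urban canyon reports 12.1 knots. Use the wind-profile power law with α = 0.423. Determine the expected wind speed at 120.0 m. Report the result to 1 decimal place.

27.2 knots

Power-law profile: V₂ = V₁ · (z₂/z₁)^α
V₂ = 12.1 × (120.0/17.7)^0.423 = 12.1 × (6.7797)^0.423
    = 12.1 × 2.2470 = 27.1886 knots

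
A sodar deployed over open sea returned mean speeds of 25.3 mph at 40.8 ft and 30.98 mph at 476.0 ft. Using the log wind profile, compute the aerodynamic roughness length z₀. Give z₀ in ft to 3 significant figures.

z₀ ≈ 0.000722 ft

Log law: V(z) ∝ ln(z/z₀). With r = V₁/V₂ = 25.3/30.98 = 0.81666,
r · ln(z₂/z₀) = ln(z₁/z₀) ⇒ ln z₀ = (ln z₁ − r·ln z₂)/(1 − r)
ln z₀ = (3.70868 − 0.81666×6.16542) / 0.18334 = -7.2342
z₀ = exp(-7.2342) = 0.0007215 ft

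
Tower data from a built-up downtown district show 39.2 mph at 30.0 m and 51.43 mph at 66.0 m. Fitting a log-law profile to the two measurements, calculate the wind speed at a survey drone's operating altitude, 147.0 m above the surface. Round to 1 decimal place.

63.9 mph

Log law: V ∝ ln(z/z₀). From the pair, with r = V₁/V₂ = 0.76220,
ln z₀ = (ln z₁ − r·ln z₂)/(1 − r) = (3.4012 − 0.76220×4.1897)/0.23780 = 0.8740 → z₀ = 2.396 m
V₃ = V₁ · ln(z₃/z₀)/ln(z₁/z₀) = 39.2 × 4.1164/2.5272 = 63.8511 mph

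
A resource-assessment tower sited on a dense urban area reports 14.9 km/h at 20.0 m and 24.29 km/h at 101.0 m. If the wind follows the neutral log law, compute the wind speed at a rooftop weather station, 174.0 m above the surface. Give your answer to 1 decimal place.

Log law: V ∝ ln(z/z₀). From the pair, with r = V₁/V₂ = 0.61342,
ln z₀ = (ln z₁ − r·ln z₂)/(1 − r) = (2.9957 − 0.61342×4.6151)/0.38658 = 0.4261 → z₀ = 1.531 m
V₃ = V₁ · ln(z₃/z₀)/ln(z₁/z₀) = 14.9 × 4.7330/2.5696 = 27.4440 km/h

27.4 km/h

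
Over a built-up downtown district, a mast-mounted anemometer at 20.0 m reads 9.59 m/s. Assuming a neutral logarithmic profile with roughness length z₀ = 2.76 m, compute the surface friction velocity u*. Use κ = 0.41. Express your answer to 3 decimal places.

u* ≈ 1.985 m/s

Log law: V(z) = (u*/κ) · ln(z/z₀) ⇒ u* = κ · V / ln(z/z₀)
u* = 0.41 × 9.59 / ln(20.0/2.76) = 0.41 × 9.59 / 1.9805
   = 3.9319 / 1.9805 = 1.9853 m/s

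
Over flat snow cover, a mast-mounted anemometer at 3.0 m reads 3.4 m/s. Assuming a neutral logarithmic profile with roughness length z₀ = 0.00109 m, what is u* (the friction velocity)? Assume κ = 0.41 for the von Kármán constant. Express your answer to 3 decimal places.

u* ≈ 0.176 m/s

Log law: V(z) = (u*/κ) · ln(z/z₀) ⇒ u* = κ · V / ln(z/z₀)
u* = 0.41 × 3.4 / ln(3.0/0.00109) = 0.41 × 3.4 / 7.9202
   = 1.3940 / 7.9202 = 0.1760 m/s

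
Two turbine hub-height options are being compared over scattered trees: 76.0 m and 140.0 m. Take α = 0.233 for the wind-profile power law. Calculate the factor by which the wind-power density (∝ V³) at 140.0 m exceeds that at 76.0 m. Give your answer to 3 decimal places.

Speed ratio: V_B/V_A = (z_B/z_A)^α = (140.0/76.0)^0.233 = (1.8421)^0.233 = 1.15297
Power-density ratio: P_B/P_A = (V_B/V_A)³ = (1.15297)³ = 1.53269

1.533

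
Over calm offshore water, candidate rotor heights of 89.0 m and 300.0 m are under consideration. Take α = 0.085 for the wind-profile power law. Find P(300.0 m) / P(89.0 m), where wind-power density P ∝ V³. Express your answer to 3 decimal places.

1.363

Speed ratio: V_B/V_A = (z_B/z_A)^α = (300.0/89.0)^0.085 = (3.3708)^0.085 = 1.10881
Power-density ratio: P_B/P_A = (V_B/V_A)³ = (1.10881)³ = 1.36324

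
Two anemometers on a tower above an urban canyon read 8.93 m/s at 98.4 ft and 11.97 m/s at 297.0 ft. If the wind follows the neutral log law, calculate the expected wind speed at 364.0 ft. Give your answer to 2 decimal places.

12.53 m/s

Log law: V ∝ ln(z/z₀). From the pair, with r = V₁/V₂ = 0.74603,
ln z₀ = (ln z₁ − r·ln z₂)/(1 − r) = (4.5890 − 0.74603×5.6937)/0.25397 = 1.3440 → z₀ = 3.834 ft
V₃ = V₁ · ln(z₃/z₀)/ln(z₁/z₀) = 8.93 × 4.5531/3.2450 = 12.5298 m/s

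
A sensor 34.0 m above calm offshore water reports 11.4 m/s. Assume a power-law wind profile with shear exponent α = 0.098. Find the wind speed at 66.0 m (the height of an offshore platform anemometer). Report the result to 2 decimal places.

Power-law profile: V₂ = V₁ · (z₂/z₁)^α
V₂ = 11.4 × (66.0/34.0)^0.098 = 11.4 × (1.9412)^0.098
    = 11.4 × 1.0672 = 12.1656 m/s

12.17 m/s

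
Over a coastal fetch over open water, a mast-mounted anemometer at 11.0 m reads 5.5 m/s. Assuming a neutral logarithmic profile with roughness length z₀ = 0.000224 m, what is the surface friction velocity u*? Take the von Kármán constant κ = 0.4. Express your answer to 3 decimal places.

u* ≈ 0.204 m/s

Log law: V(z) = (u*/κ) · ln(z/z₀) ⇒ u* = κ · V / ln(z/z₀)
u* = 0.4 × 5.5 / ln(11.0/0.000224) = 0.4 × 5.5 / 10.8018
   = 2.2000 / 10.8018 = 0.2037 m/s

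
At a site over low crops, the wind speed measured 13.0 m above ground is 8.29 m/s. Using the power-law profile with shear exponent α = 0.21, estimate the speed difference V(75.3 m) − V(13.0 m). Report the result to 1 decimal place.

Power law: V₂ = V₁ · (z₂/z₁)^α = 8.29 × (5.7923)^0.21 = 11.9882 m/s
ΔV = 11.9882 − 8.29 = 3.6982 m/s

3.7 m/s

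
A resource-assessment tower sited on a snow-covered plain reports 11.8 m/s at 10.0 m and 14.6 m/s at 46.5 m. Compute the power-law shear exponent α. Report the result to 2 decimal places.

Power law: V₂/V₁ = (z₂/z₁)^α ⇒ α = ln(V₂/V₁) / ln(z₂/z₁)
α = ln(14.6/11.8) / ln(46.5/10.0) = ln(1.2373) / ln(4.6500)
  = 0.21292 / 1.53687 = 0.13854

α ≈ 0.14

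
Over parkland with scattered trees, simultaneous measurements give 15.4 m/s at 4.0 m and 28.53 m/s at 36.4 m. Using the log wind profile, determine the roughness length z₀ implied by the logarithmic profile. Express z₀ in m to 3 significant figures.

z₀ ≈ 0.300 m

Log law: V(z) ∝ ln(z/z₀). With r = V₁/V₂ = 15.4/28.53 = 0.53978,
r · ln(z₂/z₀) = ln(z₁/z₀) ⇒ ln z₀ = (ln z₁ − r·ln z₂)/(1 − r)
ln z₀ = (1.38629 − 0.53978×3.59457) / 0.46022 = -1.2038
z₀ = exp(-1.2038) = 0.3001 m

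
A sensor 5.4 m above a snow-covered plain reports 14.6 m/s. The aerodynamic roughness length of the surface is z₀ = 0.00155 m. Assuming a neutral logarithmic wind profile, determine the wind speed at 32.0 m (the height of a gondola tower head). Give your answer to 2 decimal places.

Log law: V(z) ∝ ln(z/z₀), so V₂/V₁ = ln(z₂/z₀) / ln(z₁/z₀).
ln(32.0/0.00155) = 9.9352, ln(5.4/0.00155) = 8.1559
V₂ = 14.6 × 9.9352/8.1559 = 14.6 × 1.2182 = 17.7852 m/s

17.79 m/s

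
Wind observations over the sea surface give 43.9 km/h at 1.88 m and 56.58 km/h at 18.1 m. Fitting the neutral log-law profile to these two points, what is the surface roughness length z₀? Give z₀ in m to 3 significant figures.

Log law: V(z) ∝ ln(z/z₀). With r = V₁/V₂ = 43.9/56.58 = 0.77589,
r · ln(z₂/z₀) = ln(z₁/z₀) ⇒ ln z₀ = (ln z₁ − r·ln z₂)/(1 − r)
ln z₀ = (0.63127 − 0.77589×2.89591) / 0.22411 = -7.2092
z₀ = exp(-7.2092) = 0.0007397 m

z₀ ≈ 0.000740 m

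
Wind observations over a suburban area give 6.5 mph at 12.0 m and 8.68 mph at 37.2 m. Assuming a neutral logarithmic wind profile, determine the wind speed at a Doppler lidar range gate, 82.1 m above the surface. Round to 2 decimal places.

10.21 mph

Log law: V ∝ ln(z/z₀). From the pair, with r = V₁/V₂ = 0.74885,
ln z₀ = (ln z₁ − r·ln z₂)/(1 − r) = (2.4849 − 0.74885×3.6163)/0.25115 = -0.8885 → z₀ = 0.4113 m
V₃ = V₁ · ln(z₃/z₀)/ln(z₁/z₀) = 6.5 × 5.2965/3.3734 = 10.2053 mph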